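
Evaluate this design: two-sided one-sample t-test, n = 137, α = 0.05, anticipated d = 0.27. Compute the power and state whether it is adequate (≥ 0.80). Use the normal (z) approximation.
Power ≈ 0.88; the study is adequately powered (power ≥ 0.80)

Power calculation (one-sample t-test, normal approximation):
z_β = d · √n - z_{α/2}
z_β = 0.27 · √137 - 1.960
z_β = 0.27 · 11.705 - 1.960
z_β = 1.200

Power = Φ(z_β) = Φ(1.200) ≈ 0.885

Effect size d = 0.27 is small by Cohen's convention (0.2/0.5/0.8).

Threshold: power ≥ 0.80 is conventionally adequate.
Power ≈ 0.88 → the study is adequately powered (power ≥ 0.80).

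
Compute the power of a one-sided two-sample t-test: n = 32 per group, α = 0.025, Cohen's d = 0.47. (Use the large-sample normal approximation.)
Power ≈ 0.47

Power calculation (two-sample t-test, normal approximation):
z_β = d · √(n/2) - z_α
z_β = 0.47 · √(32/2) - 1.960
z_β = 0.47 · 4.000 - 1.960
z_β = -0.080

Power = Φ(z_β) = Φ(-0.080) ≈ 0.468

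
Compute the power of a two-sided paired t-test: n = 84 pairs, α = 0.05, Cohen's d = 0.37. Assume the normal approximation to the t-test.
Power ≈ 0.92

Power calculation (paired t-test, normal approximation):
z_β = d · √n - z_{α/2}
z_β = 0.37 · √84 - 1.960
z_β = 0.37 · 9.165 - 1.960
z_β = 1.431

Power = Φ(z_β) = Φ(1.431) ≈ 0.924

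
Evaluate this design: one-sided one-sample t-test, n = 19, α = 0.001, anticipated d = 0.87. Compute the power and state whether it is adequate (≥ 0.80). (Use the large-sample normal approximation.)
Power ≈ 0.76; the study is underpowered (power < 0.80)

Power calculation (one-sample t-test, normal approximation):
z_β = d · √n - z_α
z_β = 0.87 · √19 - 3.090
z_β = 0.87 · 4.359 - 3.090
z_β = 0.702

Power = Φ(z_β) = Φ(0.702) ≈ 0.759

Effect size d = 0.87 is large by Cohen's convention (0.2/0.5/0.8).

Threshold: power ≥ 0.80 is conventionally adequate.
Power ≈ 0.76 → the study is underpowered (power < 0.80).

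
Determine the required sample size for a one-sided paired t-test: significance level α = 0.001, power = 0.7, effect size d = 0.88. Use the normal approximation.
n = 17 pairs

Sample size formula (paired t-test, normal approximation):
n = ((z_α + z_β) / d)²

z_α = 3.090 (for α = 0.001, one-sided)
z_β = 0.524 (for power = 0.7)
d = 0.88

n = ((3.090 + 0.524) / 0.88)²
n = (4.107)²
n ≈ 16.87
Round up to the next whole number: n = 17 pairs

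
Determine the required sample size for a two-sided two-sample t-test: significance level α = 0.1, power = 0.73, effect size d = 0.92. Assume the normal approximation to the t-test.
n = 13 per group

Sample size formula (two-sample t-test, normal approximation):
n = 2 · ((z_{α/2} + z_β) / d)²

z_{α/2} = 1.645 (for α = 0.1, two-sided)
z_β = 0.613 (for power = 0.73)
d = 0.92

n = 2 · ((1.645 + 0.613) / 0.92)²
n = 2 · (2.454)²
n ≈ 12.04
Round up to the next whole number: n = 13 per group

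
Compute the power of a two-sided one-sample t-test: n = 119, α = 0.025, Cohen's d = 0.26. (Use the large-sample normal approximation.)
Power ≈ 0.72

Power calculation (one-sample t-test, normal approximation):
z_β = d · √n - z_{α/2}
z_β = 0.26 · √119 - 2.241
z_β = 0.26 · 10.909 - 2.241
z_β = 0.595

Power = Φ(z_β) = Φ(0.595) ≈ 0.724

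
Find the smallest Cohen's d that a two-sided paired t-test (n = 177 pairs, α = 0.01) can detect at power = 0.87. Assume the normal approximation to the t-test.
d ≈ 0.28

Minimum detectable effect (paired t-test, normal approximation):
d = (z_{α/2} + z_β) / √n
d = (2.576 + 1.126) / √177
d = 3.702 / 13.304
d ≈ 0.28

By Cohen's convention (0.2 small / 0.5 medium / 0.8 large): small effect.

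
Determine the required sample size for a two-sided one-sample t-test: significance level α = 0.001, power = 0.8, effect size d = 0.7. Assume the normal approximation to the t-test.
n = 35

Sample size formula (one-sample t-test, normal approximation):
n = ((z_{α/2} + z_β) / d)²

z_{α/2} = 3.291 (for α = 0.001, two-sided)
z_β = 0.842 (for power = 0.8)
d = 0.7

n = ((3.291 + 0.842) / 0.7)²
n = (5.904)²
n ≈ 34.86
Round up to the next whole number: n = 35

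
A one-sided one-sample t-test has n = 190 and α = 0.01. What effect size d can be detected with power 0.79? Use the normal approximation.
d ≈ 0.23

Minimum detectable effect (one-sample t-test, normal approximation):
d = (z_α + z_β) / √n
d = (2.326 + 0.806) / √190
d = 3.133 / 13.784
d ≈ 0.23

By Cohen's convention (0.2 small / 0.5 medium / 0.8 large): small effect.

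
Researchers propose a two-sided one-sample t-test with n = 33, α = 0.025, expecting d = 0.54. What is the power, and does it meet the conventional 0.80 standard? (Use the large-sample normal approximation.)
Power ≈ 0.81; the study is adequately powered (power ≥ 0.80)

Power calculation (one-sample t-test, normal approximation):
z_β = d · √n - z_{α/2}
z_β = 0.54 · √33 - 2.241
z_β = 0.54 · 5.745 - 2.241
z_β = 0.861

Power = Φ(z_β) = Φ(0.861) ≈ 0.805

Effect size d = 0.54 is medium by Cohen's convention (0.2/0.5/0.8).

Threshold: power ≥ 0.80 is conventionally adequate.
Power ≈ 0.81 → the study is adequately powered (power ≥ 0.80).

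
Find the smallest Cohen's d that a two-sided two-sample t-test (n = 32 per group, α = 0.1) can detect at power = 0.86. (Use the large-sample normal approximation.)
d ≈ 0.68

Minimum detectable effect (two-sample t-test, normal approximation):
d = (z_{α/2} + z_β) / √(n/2)
d = (1.645 + 1.080) / √(32/2)
d = 2.725 / 4.000
d ≈ 0.68

By Cohen's convention (0.2 small / 0.5 medium / 0.8 large): medium effect.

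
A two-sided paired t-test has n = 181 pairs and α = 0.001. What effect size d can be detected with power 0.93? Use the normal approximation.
d ≈ 0.35

Minimum detectable effect (paired t-test, normal approximation):
d = (z_{α/2} + z_β) / √n
d = (3.291 + 1.476) / √181
d = 4.766 / 13.454
d ≈ 0.35

By Cohen's convention (0.2 small / 0.5 medium / 0.8 large): small effect.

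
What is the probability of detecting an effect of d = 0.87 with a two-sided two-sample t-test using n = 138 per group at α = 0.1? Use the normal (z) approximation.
Power ≈ 1.00

Power calculation (two-sample t-test, normal approximation):
z_β = d · √(n/2) - z_{α/2}
z_β = 0.87 · √(138/2) - 1.645
z_β = 0.87 · 8.307 - 1.645
z_β = 5.582

Power = Φ(z_β) = Φ(5.582) ≈ 1.000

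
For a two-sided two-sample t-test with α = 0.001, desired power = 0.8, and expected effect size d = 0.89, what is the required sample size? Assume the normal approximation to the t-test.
n = 44 per group

Sample size formula (two-sample t-test, normal approximation):
n = 2 · ((z_{α/2} + z_β) / d)²

z_{α/2} = 3.291 (for α = 0.001, two-sided)
z_β = 0.842 (for power = 0.8)
d = 0.89

n = 2 · ((3.291 + 0.842) / 0.89)²
n = 2 · (4.644)²
n ≈ 43.13
Round up to the next whole number: n = 44 per group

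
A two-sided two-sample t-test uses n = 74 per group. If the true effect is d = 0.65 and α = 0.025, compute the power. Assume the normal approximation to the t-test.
Power ≈ 0.96

Power calculation (two-sample t-test, normal approximation):
z_β = d · √(n/2) - z_{α/2}
z_β = 0.65 · √(74/2) - 2.241
z_β = 0.65 · 6.083 - 2.241
z_β = 1.712

Power = Φ(z_β) = Φ(1.712) ≈ 0.957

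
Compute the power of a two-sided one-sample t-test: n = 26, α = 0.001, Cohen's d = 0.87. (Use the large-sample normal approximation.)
Power ≈ 0.87

Power calculation (one-sample t-test, normal approximation):
z_β = d · √n - z_{α/2}
z_β = 0.87 · √26 - 3.291
z_β = 0.87 · 5.099 - 3.291
z_β = 1.146

Power = Φ(z_β) = Φ(1.146) ≈ 0.874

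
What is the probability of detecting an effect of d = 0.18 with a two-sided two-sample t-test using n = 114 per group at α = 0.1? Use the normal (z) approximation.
Power ≈ 0.39

Power calculation (two-sample t-test, normal approximation):
z_β = d · √(n/2) - z_{α/2}
z_β = 0.18 · √(114/2) - 1.645
z_β = 0.18 · 7.550 - 1.645
z_β = -0.286

Power = Φ(z_β) = Φ(-0.286) ≈ 0.387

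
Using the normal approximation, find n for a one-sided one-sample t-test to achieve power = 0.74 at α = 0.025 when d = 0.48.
n = 30

Sample size formula (one-sample t-test, normal approximation):
n = ((z_α + z_β) / d)²

z_α = 1.960 (for α = 0.025, one-sided)
z_β = 0.643 (for power = 0.74)
d = 0.48

n = ((1.960 + 0.643) / 0.48)²
n = (5.423)²
n ≈ 29.41
Round up to the next whole number: n = 30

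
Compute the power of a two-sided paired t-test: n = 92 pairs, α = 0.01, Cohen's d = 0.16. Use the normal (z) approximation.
Power ≈ 0.15

Power calculation (paired t-test, normal approximation):
z_β = d · √n - z_{α/2}
z_β = 0.16 · √92 - 2.576
z_β = 0.16 · 9.592 - 2.576
z_β = -1.041

Power = Φ(z_β) = Φ(-1.041) ≈ 0.149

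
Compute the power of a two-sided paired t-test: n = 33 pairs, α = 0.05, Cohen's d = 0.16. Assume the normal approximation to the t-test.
Power ≈ 0.15

Power calculation (paired t-test, normal approximation):
z_β = d · √n - z_{α/2}
z_β = 0.16 · √33 - 1.960
z_β = 0.16 · 5.745 - 1.960
z_β = -1.041

Power = Φ(z_β) = Φ(-1.041) ≈ 0.149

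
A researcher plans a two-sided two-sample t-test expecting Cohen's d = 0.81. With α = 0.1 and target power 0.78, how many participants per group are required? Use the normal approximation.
n = 18 per group

Sample size formula (two-sample t-test, normal approximation):
n = 2 · ((z_{α/2} + z_β) / d)²

z_{α/2} = 1.645 (for α = 0.1, two-sided)
z_β = 0.772 (for power = 0.78)
d = 0.81

n = 2 · ((1.645 + 0.772) / 0.81)²
n = 2 · (2.984)²
n ≈ 17.81
Round up to the next whole number: n = 18 per group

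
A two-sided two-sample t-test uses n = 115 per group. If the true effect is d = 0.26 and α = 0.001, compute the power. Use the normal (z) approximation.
Power ≈ 0.09

Power calculation (two-sample t-test, normal approximation):
z_β = d · √(n/2) - z_{α/2}
z_β = 0.26 · √(115/2) - 3.291
z_β = 0.26 · 7.583 - 3.291
z_β = -1.319

Power = Φ(z_β) = Φ(-1.319) ≈ 0.094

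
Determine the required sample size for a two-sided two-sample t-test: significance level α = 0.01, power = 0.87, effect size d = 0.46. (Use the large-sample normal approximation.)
n = 130 per group

Sample size formula (two-sample t-test, normal approximation):
n = 2 · ((z_{α/2} + z_β) / d)²

z_{α/2} = 2.576 (for α = 0.01, two-sided)
z_β = 1.126 (for power = 0.87)
d = 0.46

n = 2 · ((2.576 + 1.126) / 0.46)²
n = 2 · (8.048)²
n ≈ 129.54
Round up to the next whole number: n = 130 per group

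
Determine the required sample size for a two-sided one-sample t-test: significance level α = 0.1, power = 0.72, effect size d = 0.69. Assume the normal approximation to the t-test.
n = 11

Sample size formula (one-sample t-test, normal approximation):
n = ((z_{α/2} + z_β) / d)²

z_{α/2} = 1.645 (for α = 0.1, two-sided)
z_β = 0.583 (for power = 0.72)
d = 0.69

n = ((1.645 + 0.583) / 0.69)²
n = (3.229)²
n ≈ 10.43
Round up to the next whole number: n = 11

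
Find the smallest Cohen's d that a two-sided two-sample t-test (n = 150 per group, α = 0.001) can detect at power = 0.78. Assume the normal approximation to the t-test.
d ≈ 0.47

Minimum detectable effect (two-sample t-test, normal approximation):
d = (z_{α/2} + z_β) / √(n/2)
d = (3.291 + 0.772) / √(150/2)
d = 4.063 / 8.660
d ≈ 0.47

By Cohen's convention (0.2 small / 0.5 medium / 0.8 large): small effect.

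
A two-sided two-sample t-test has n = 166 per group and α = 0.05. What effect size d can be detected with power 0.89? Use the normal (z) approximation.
d ≈ 0.35

Minimum detectable effect (two-sample t-test, normal approximation):
d = (z_{α/2} + z_β) / √(n/2)
d = (1.960 + 1.227) / √(166/2)
d = 3.186 / 9.110
d ≈ 0.35

By Cohen's convention (0.2 small / 0.5 medium / 0.8 large): small effect.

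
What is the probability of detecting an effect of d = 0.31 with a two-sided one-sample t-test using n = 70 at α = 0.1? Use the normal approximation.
Power ≈ 0.83

Power calculation (one-sample t-test, normal approximation):
z_β = d · √n - z_{α/2}
z_β = 0.31 · √70 - 1.645
z_β = 0.31 · 8.367 - 1.645
z_β = 0.949

Power = Φ(z_β) = Φ(0.949) ≈ 0.829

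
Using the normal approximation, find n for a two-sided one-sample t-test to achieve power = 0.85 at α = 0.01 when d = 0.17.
n = 452

Sample size formula (one-sample t-test, normal approximation):
n = ((z_{α/2} + z_β) / d)²

z_{α/2} = 2.576 (for α = 0.01, two-sided)
z_β = 1.036 (for power = 0.85)
d = 0.17

n = ((2.576 + 1.036) / 0.17)²
n = (21.247)²
n ≈ 451.44
Round up to the next whole number: n = 452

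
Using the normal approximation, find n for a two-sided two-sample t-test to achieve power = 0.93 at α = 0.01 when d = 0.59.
n = 95 per group

Sample size formula (two-sample t-test, normal approximation):
n = 2 · ((z_{α/2} + z_β) / d)²

z_{α/2} = 2.576 (for α = 0.01, two-sided)
z_β = 1.476 (for power = 0.93)
d = 0.59

n = 2 · ((2.576 + 1.476) / 0.59)²
n = 2 · (6.868)²
n ≈ 94.34
Round up to the next whole number: n = 95 per group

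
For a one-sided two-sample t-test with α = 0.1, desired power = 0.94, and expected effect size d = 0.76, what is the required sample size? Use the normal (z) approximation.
n = 28 per group

Sample size formula (two-sample t-test, normal approximation):
n = 2 · ((z_α + z_β) / d)²

z_α = 1.282 (for α = 0.1, one-sided)
z_β = 1.555 (for power = 0.94)
d = 0.76

n = 2 · ((1.282 + 1.555) / 0.76)²
n = 2 · (3.733)²
n ≈ 27.87
Round up to the next whole number: n = 28 per group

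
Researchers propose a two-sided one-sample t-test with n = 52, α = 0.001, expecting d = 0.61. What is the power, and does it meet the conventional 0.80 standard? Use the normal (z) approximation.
Power ≈ 0.87; the study is adequately powered (power ≥ 0.80)

Power calculation (one-sample t-test, normal approximation):
z_β = d · √n - z_{α/2}
z_β = 0.61 · √52 - 3.291
z_β = 0.61 · 7.211 - 3.291
z_β = 1.108

Power = Φ(z_β) = Φ(1.108) ≈ 0.866

Effect size d = 0.61 is medium by Cohen's convention (0.2/0.5/0.8).

Threshold: power ≥ 0.80 is conventionally adequate.
Power ≈ 0.87 → the study is adequately powered (power ≥ 0.80).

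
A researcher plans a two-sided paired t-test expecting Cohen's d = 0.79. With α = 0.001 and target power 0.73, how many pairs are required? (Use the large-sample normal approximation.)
n = 25 pairs

Sample size formula (paired t-test, normal approximation):
n = ((z_{α/2} + z_β) / d)²

z_{α/2} = 3.291 (for α = 0.001, two-sided)
z_β = 0.613 (for power = 0.73)
d = 0.79

n = ((3.291 + 0.613) / 0.79)²
n = (4.942)²
n ≈ 24.42
Round up to the next whole number: n = 25 pairs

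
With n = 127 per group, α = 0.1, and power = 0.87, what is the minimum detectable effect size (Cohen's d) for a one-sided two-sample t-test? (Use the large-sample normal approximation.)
d ≈ 0.30

Minimum detectable effect (two-sample t-test, normal approximation):
d = (z_α + z_β) / √(n/2)
d = (1.282 + 1.126) / √(127/2)
d = 2.408 / 7.969
d ≈ 0.30

By Cohen's convention (0.2 small / 0.5 medium / 0.8 large): small effect.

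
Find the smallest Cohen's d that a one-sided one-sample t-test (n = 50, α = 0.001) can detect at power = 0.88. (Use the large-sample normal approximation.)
d ≈ 0.60

Minimum detectable effect (one-sample t-test, normal approximation):
d = (z_α + z_β) / √n
d = (3.090 + 1.175) / √50
d = 4.265 / 7.071
d ≈ 0.60

By Cohen's convention (0.2 small / 0.5 medium / 0.8 large): medium effect.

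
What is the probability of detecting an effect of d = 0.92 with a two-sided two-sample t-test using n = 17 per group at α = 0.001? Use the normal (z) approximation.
Power ≈ 0.27

Power calculation (two-sample t-test, normal approximation):
z_β = d · √(n/2) - z_{α/2}
z_β = 0.92 · √(17/2) - 3.291
z_β = 0.92 · 2.915 - 3.291
z_β = -0.608

Power = Φ(z_β) = Φ(-0.608) ≈ 0.271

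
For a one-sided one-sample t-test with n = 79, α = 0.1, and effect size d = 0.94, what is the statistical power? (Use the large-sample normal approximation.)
Power ≈ 1.00

Power calculation (one-sample t-test, normal approximation):
z_β = d · √n - z_α
z_β = 0.94 · √79 - 1.282
z_β = 0.94 · 8.888 - 1.282
z_β = 7.073

Power = Φ(z_β) = Φ(7.073) ≈ 1.000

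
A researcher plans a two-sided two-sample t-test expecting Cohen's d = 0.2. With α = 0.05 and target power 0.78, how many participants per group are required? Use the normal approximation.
n = 374 per group

Sample size formula (two-sample t-test, normal approximation):
n = 2 · ((z_{α/2} + z_β) / d)²

z_{α/2} = 1.960 (for α = 0.05, two-sided)
z_β = 0.772 (for power = 0.78)
d = 0.2

n = 2 · ((1.960 + 0.772) / 0.2)²
n = 2 · (13.660)²
n ≈ 373.19
Round up to the next whole number: n = 374 per group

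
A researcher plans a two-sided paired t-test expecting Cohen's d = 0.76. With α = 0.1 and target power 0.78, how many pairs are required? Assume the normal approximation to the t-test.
n = 11 pairs

Sample size formula (paired t-test, normal approximation):
n = ((z_{α/2} + z_β) / d)²

z_{α/2} = 1.645 (for α = 0.1, two-sided)
z_β = 0.772 (for power = 0.78)
d = 0.76

n = ((1.645 + 0.772) / 0.76)²
n = (3.180)²
n ≈ 10.11
Round up to the next whole number: n = 11 pairs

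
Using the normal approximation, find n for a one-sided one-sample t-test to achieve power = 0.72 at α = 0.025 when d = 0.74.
n = 12

Sample size formula (one-sample t-test, normal approximation):
n = ((z_α + z_β) / d)²

z_α = 1.960 (for α = 0.025, one-sided)
z_β = 0.583 (for power = 0.72)
d = 0.74

n = ((1.960 + 0.583) / 0.74)²
n = (3.436)²
n ≈ 11.81
Round up to the next whole number: n = 12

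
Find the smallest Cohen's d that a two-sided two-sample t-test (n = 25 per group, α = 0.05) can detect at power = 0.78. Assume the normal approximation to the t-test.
d ≈ 0.77

Minimum detectable effect (two-sample t-test, normal approximation):
d = (z_{α/2} + z_β) / √(n/2)
d = (1.960 + 0.772) / √(25/2)
d = 2.732 / 3.536
d ≈ 0.77

By Cohen's convention (0.2 small / 0.5 medium / 0.8 large): medium effect.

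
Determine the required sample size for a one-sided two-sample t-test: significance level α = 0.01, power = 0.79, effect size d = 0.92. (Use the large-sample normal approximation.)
n = 24 per group

Sample size formula (two-sample t-test, normal approximation):
n = 2 · ((z_α + z_β) / d)²

z_α = 2.326 (for α = 0.01, one-sided)
z_β = 0.806 (for power = 0.79)
d = 0.92

n = 2 · ((2.326 + 0.806) / 0.92)²
n = 2 · (3.404)²
n ≈ 23.17
Round up to the next whole number: n = 24 per group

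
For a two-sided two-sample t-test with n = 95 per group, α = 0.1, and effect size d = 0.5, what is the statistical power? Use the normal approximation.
Power ≈ 0.96

Power calculation (two-sample t-test, normal approximation):
z_β = d · √(n/2) - z_{α/2}
z_β = 0.5 · √(95/2) - 1.645
z_β = 0.5 · 6.892 - 1.645
z_β = 1.801

Power = Φ(z_β) = Φ(1.801) ≈ 0.964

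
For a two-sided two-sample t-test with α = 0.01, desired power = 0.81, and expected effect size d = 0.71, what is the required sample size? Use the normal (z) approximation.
n = 48 per group

Sample size formula (two-sample t-test, normal approximation):
n = 2 · ((z_{α/2} + z_β) / d)²

z_{α/2} = 2.576 (for α = 0.01, two-sided)
z_β = 0.878 (for power = 0.81)
d = 0.71

n = 2 · ((2.576 + 0.878) / 0.71)²
n = 2 · (4.865)²
n ≈ 47.34
Round up to the next whole number: n = 48 per group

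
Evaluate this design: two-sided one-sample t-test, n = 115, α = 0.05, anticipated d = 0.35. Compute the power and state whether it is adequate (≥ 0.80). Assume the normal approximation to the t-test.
Power ≈ 0.96; the study is adequately powered (power ≥ 0.80)

Power calculation (one-sample t-test, normal approximation):
z_β = d · √n - z_{α/2}
z_β = 0.35 · √115 - 1.960
z_β = 0.35 · 10.724 - 1.960
z_β = 1.793

Power = Φ(z_β) = Φ(1.793) ≈ 0.964

Effect size d = 0.35 is small by Cohen's convention (0.2/0.5/0.8).

Threshold: power ≥ 0.80 is conventionally adequate.
Power ≈ 0.96 → the study is adequately powered (power ≥ 0.80).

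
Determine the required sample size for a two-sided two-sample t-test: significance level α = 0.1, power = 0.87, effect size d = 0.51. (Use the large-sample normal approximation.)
n = 60 per group

Sample size formula (two-sample t-test, normal approximation):
n = 2 · ((z_{α/2} + z_β) / d)²

z_{α/2} = 1.645 (for α = 0.1, two-sided)
z_β = 1.126 (for power = 0.87)
d = 0.51

n = 2 · ((1.645 + 1.126) / 0.51)²
n = 2 · (5.433)²
n ≈ 59.03
Round up to the next whole number: n = 60 per group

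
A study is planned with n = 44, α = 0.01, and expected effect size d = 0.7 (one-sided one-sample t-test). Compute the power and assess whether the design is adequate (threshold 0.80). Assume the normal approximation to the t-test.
Power ≈ 0.99; the study is adequately powered (power ≥ 0.80)

Power calculation (one-sample t-test, normal approximation):
z_β = d · √n - z_α
z_β = 0.7 · √44 - 2.326
z_β = 0.7 · 6.633 - 2.326
z_β = 2.317

Power = Φ(z_β) = Φ(2.317) ≈ 0.990

Effect size d = 0.7 is medium by Cohen's convention (0.2/0.5/0.8).

Threshold: power ≥ 0.80 is conventionally adequate.
Power ≈ 0.99 → the study is adequately powered (power ≥ 0.80).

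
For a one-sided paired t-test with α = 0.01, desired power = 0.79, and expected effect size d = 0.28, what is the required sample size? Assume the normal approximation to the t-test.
n = 126 pairs

Sample size formula (paired t-test, normal approximation):
n = ((z_α + z_β) / d)²

z_α = 2.326 (for α = 0.01, one-sided)
z_β = 0.806 (for power = 0.79)
d = 0.28

n = ((2.326 + 0.806) / 0.28)²
n = (11.186)²
n ≈ 125.13
Round up to the next whole number: n = 126 pairs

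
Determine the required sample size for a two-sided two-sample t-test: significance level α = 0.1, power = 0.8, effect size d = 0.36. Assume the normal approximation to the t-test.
n = 96 per group

Sample size formula (two-sample t-test, normal approximation):
n = 2 · ((z_{α/2} + z_β) / d)²

z_{α/2} = 1.645 (for α = 0.1, two-sided)
z_β = 0.842 (for power = 0.8)
d = 0.36

n = 2 · ((1.645 + 0.842) / 0.36)²
n = 2 · (6.908)²
n ≈ 95.44
Round up to the next whole number: n = 96 per group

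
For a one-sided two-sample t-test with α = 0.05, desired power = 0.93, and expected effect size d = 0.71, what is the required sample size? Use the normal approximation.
n = 39 per group

Sample size formula (two-sample t-test, normal approximation):
n = 2 · ((z_α + z_β) / d)²

z_α = 1.645 (for α = 0.05, one-sided)
z_β = 1.476 (for power = 0.93)
d = 0.71

n = 2 · ((1.645 + 1.476) / 0.71)²
n = 2 · (4.396)²
n ≈ 38.65
Round up to the next whole number: n = 39 per group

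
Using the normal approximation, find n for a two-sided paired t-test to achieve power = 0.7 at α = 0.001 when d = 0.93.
n = 17 pairs

Sample size formula (paired t-test, normal approximation):
n = ((z_{α/2} + z_β) / d)²

z_{α/2} = 3.291 (for α = 0.001, two-sided)
z_β = 0.524 (for power = 0.7)
d = 0.93

n = ((3.291 + 0.524) / 0.93)²
n = (4.102)²
n ≈ 16.83
Round up to the next whole number: n = 17 pairs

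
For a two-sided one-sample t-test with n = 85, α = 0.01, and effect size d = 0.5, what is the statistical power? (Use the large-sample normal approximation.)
Power ≈ 0.98

Power calculation (one-sample t-test, normal approximation):
z_β = d · √n - z_{α/2}
z_β = 0.5 · √85 - 2.576
z_β = 0.5 · 9.220 - 2.576
z_β = 2.034

Power = Φ(z_β) = Φ(2.034) ≈ 0.979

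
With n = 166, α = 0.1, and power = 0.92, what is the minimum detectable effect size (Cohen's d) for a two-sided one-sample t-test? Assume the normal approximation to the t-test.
d ≈ 0.24

Minimum detectable effect (one-sample t-test, normal approximation):
d = (z_{α/2} + z_β) / √n
d = (1.645 + 1.405) / √166
d = 3.050 / 12.884
d ≈ 0.24

By Cohen's convention (0.2 small / 0.5 medium / 0.8 large): small effect.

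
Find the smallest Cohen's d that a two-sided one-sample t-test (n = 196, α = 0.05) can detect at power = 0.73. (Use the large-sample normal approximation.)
d ≈ 0.18

Minimum detectable effect (one-sample t-test, normal approximation):
d = (z_{α/2} + z_β) / √n
d = (1.960 + 0.613) / √196
d = 2.573 / 14.000
d ≈ 0.18

By Cohen's convention (0.2 small / 0.5 medium / 0.8 large): very small effect.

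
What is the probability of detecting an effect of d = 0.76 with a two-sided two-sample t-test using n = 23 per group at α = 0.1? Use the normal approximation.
Power ≈ 0.82

Power calculation (two-sample t-test, normal approximation):
z_β = d · √(n/2) - z_{α/2}
z_β = 0.76 · √(23/2) - 1.645
z_β = 0.76 · 3.391 - 1.645
z_β = 0.932

Power = Φ(z_β) = Φ(0.932) ≈ 0.824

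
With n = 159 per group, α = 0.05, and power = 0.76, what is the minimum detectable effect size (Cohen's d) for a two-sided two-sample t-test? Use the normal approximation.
d ≈ 0.30

Minimum detectable effect (two-sample t-test, normal approximation):
d = (z_{α/2} + z_β) / √(n/2)
d = (1.960 + 0.706) / √(159/2)
d = 2.666 / 8.916
d ≈ 0.30

By Cohen's convention (0.2 small / 0.5 medium / 0.8 large): small effect.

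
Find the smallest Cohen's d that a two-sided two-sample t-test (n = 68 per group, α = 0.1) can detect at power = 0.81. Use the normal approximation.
d ≈ 0.43

Minimum detectable effect (two-sample t-test, normal approximation):
d = (z_{α/2} + z_β) / √(n/2)
d = (1.645 + 0.878) / √(68/2)
d = 2.523 / 5.831
d ≈ 0.43

By Cohen's convention (0.2 small / 0.5 medium / 0.8 large): small effect.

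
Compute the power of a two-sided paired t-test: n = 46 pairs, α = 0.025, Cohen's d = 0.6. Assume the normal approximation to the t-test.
Power ≈ 0.97

Power calculation (paired t-test, normal approximation):
z_β = d · √n - z_{α/2}
z_β = 0.6 · √46 - 2.241
z_β = 0.6 · 6.782 - 2.241
z_β = 1.828

Power = Φ(z_β) = Φ(1.828) ≈ 0.966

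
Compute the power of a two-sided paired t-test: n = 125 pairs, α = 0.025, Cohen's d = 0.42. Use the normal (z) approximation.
Power ≈ 0.99

Power calculation (paired t-test, normal approximation):
z_β = d · √n - z_{α/2}
z_β = 0.42 · √125 - 2.241
z_β = 0.42 · 11.180 - 2.241
z_β = 2.454

Power = Φ(z_β) = Φ(2.454) ≈ 0.993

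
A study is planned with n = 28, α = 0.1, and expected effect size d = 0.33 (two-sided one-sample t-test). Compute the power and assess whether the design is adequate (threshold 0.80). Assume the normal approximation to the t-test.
Power ≈ 0.54; the study is underpowered (power < 0.80)

Power calculation (one-sample t-test, normal approximation):
z_β = d · √n - z_{α/2}
z_β = 0.33 · √28 - 1.645
z_β = 0.33 · 5.292 - 1.645
z_β = 0.101

Power = Φ(z_β) = Φ(0.101) ≈ 0.540

Effect size d = 0.33 is small by Cohen's convention (0.2/0.5/0.8).

Threshold: power ≥ 0.80 is conventionally adequate.
Power ≈ 0.54 → the study is underpowered (power < 0.80).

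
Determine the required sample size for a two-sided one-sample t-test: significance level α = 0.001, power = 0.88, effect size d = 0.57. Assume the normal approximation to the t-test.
n = 62

Sample size formula (one-sample t-test, normal approximation):
n = ((z_{α/2} + z_β) / d)²

z_{α/2} = 3.291 (for α = 0.001, two-sided)
z_β = 1.175 (for power = 0.88)
d = 0.57

n = ((3.291 + 1.175) / 0.57)²
n = (7.835)²
n ≈ 61.39
Round up to the next whole number: n = 62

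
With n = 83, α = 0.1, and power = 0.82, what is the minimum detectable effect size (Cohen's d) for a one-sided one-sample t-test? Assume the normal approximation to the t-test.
d ≈ 0.24

Minimum detectable effect (one-sample t-test, normal approximation):
d = (z_α + z_β) / √n
d = (1.282 + 0.915) / √83
d = 2.197 / 9.110
d ≈ 0.24

By Cohen's convention (0.2 small / 0.5 medium / 0.8 large): small effect.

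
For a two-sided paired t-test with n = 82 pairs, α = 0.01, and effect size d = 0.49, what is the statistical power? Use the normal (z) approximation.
Power ≈ 0.97

Power calculation (paired t-test, normal approximation):
z_β = d · √n - z_{α/2}
z_β = 0.49 · √82 - 2.576
z_β = 0.49 · 9.055 - 2.576
z_β = 1.861

Power = Φ(z_β) = Φ(1.861) ≈ 0.969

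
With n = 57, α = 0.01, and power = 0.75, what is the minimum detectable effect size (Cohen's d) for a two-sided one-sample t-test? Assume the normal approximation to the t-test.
d ≈ 0.43

Minimum detectable effect (one-sample t-test, normal approximation):
d = (z_{α/2} + z_β) / √n
d = (2.576 + 0.674) / √57
d = 3.250 / 7.550
d ≈ 0.43

By Cohen's convention (0.2 small / 0.5 medium / 0.8 large): small effect.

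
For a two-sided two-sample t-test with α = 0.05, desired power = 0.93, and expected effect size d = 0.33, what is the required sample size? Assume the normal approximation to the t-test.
n = 217 per group

Sample size formula (two-sample t-test, normal approximation):
n = 2 · ((z_{α/2} + z_β) / d)²

z_{α/2} = 1.960 (for α = 0.05, two-sided)
z_β = 1.476 (for power = 0.93)
d = 0.33

n = 2 · ((1.960 + 1.476) / 0.33)²
n = 2 · (10.412)²
n ≈ 216.82
Round up to the next whole number: n = 217 per group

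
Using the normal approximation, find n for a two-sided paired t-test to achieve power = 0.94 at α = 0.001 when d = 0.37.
n = 172 pairs

Sample size formula (paired t-test, normal approximation):
n = ((z_{α/2} + z_β) / d)²

z_{α/2} = 3.291 (for α = 0.001, two-sided)
z_β = 1.555 (for power = 0.94)
d = 0.37

n = ((3.291 + 1.555) / 0.37)²
n = (13.097)²
n ≈ 171.53
Round up to the next whole number: n = 172 pairs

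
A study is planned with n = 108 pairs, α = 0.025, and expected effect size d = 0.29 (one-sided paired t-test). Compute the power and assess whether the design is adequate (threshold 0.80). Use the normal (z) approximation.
Power ≈ 0.85; the study is adequately powered (power ≥ 0.80)

Power calculation (paired t-test, normal approximation):
z_β = d · √n - z_α
z_β = 0.29 · √108 - 1.960
z_β = 0.29 · 10.392 - 1.960
z_β = 1.054

Power = Φ(z_β) = Φ(1.054) ≈ 0.854

Effect size d = 0.29 is small by Cohen's convention (0.2/0.5/0.8).

Threshold: power ≥ 0.80 is conventionally adequate.
Power ≈ 0.85 → the study is adequately powered (power ≥ 0.80).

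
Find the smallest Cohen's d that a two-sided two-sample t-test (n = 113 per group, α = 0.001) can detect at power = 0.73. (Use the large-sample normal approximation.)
d ≈ 0.52

Minimum detectable effect (two-sample t-test, normal approximation):
d = (z_{α/2} + z_β) / √(n/2)
d = (3.291 + 0.613) / √(113/2)
d = 3.903 / 7.517
d ≈ 0.52

By Cohen's convention (0.2 small / 0.5 medium / 0.8 large): medium effect.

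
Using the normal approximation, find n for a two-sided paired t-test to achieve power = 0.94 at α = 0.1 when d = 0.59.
n = 30 pairs

Sample size formula (paired t-test, normal approximation):
n = ((z_{α/2} + z_β) / d)²

z_{α/2} = 1.645 (for α = 0.1, two-sided)
z_β = 1.555 (for power = 0.94)
d = 0.59

n = ((1.645 + 1.555) / 0.59)²
n = (5.424)²
n ≈ 29.42
Round up to the next whole number: n = 30 pairs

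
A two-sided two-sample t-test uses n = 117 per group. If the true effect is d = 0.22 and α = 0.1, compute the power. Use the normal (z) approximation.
Power ≈ 0.52

Power calculation (two-sample t-test, normal approximation):
z_β = d · √(n/2) - z_{α/2}
z_β = 0.22 · √(117/2) - 1.645
z_β = 0.22 · 7.649 - 1.645
z_β = 0.038

Power = Φ(z_β) = Φ(0.038) ≈ 0.515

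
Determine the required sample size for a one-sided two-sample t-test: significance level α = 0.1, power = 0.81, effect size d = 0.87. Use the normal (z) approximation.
n = 13 per group

Sample size formula (two-sample t-test, normal approximation):
n = 2 · ((z_α + z_β) / d)²

z_α = 1.282 (for α = 0.1, one-sided)
z_β = 0.878 (for power = 0.81)
d = 0.87

n = 2 · ((1.282 + 0.878) / 0.87)²
n = 2 · (2.483)²
n ≈ 12.33
Round up to the next whole number: n = 13 per group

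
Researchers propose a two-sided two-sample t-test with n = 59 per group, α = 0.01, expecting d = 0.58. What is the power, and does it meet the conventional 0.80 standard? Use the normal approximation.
Power ≈ 0.72; the study is underpowered (power < 0.80)

Power calculation (two-sample t-test, normal approximation):
z_β = d · √(n/2) - z_{α/2}
z_β = 0.58 · √(59/2) - 2.576
z_β = 0.58 · 5.431 - 2.576
z_β = 0.574

Power = Φ(z_β) = Φ(0.574) ≈ 0.717

Effect size d = 0.58 is medium by Cohen's convention (0.2/0.5/0.8).

Threshold: power ≥ 0.80 is conventionally adequate.
Power ≈ 0.72 → the study is underpowered (power < 0.80).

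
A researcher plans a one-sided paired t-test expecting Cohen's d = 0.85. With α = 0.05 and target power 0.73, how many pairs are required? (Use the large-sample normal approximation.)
n = 8 pairs

Sample size formula (paired t-test, normal approximation):
n = ((z_α + z_β) / d)²

z_α = 1.645 (for α = 0.05, one-sided)
z_β = 0.613 (for power = 0.73)
d = 0.85

n = ((1.645 + 0.613) / 0.85)²
n = (2.656)²
n ≈ 7.05
Round up to the next whole number: n = 8 pairs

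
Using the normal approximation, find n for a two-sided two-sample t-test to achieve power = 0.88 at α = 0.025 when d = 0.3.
n = 260 per group

Sample size formula (two-sample t-test, normal approximation):
n = 2 · ((z_{α/2} + z_β) / d)²

z_{α/2} = 2.241 (for α = 0.025, two-sided)
z_β = 1.175 (for power = 0.88)
d = 0.3

n = 2 · ((2.241 + 1.175) / 0.3)²
n = 2 · (11.387)²
n ≈ 259.33
Round up to the next whole number: n = 260 per group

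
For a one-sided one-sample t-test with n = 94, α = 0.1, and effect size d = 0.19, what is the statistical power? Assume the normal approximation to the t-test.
Power ≈ 0.71

Power calculation (one-sample t-test, normal approximation):
z_β = d · √n - z_α
z_β = 0.19 · √94 - 1.282
z_β = 0.19 · 9.695 - 1.282
z_β = 0.561

Power = Φ(z_β) = Φ(0.561) ≈ 0.712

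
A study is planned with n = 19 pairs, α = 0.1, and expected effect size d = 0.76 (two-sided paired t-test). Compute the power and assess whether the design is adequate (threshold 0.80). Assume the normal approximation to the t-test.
Power ≈ 0.95; the study is adequately powered (power ≥ 0.80)

Power calculation (paired t-test, normal approximation):
z_β = d · √n - z_{α/2}
z_β = 0.76 · √19 - 1.645
z_β = 0.76 · 4.359 - 1.645
z_β = 1.668

Power = Φ(z_β) = Φ(1.668) ≈ 0.952

Effect size d = 0.76 is medium by Cohen's convention (0.2/0.5/0.8).

Threshold: power ≥ 0.80 is conventionally adequate.
Power ≈ 0.95 → the study is adequately powered (power ≥ 0.80).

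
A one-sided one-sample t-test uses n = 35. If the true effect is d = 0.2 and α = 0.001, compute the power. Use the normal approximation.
Power ≈ 0.03

Power calculation (one-sample t-test, normal approximation):
z_β = d · √n - z_α
z_β = 0.2 · √35 - 3.090
z_β = 0.2 · 5.916 - 3.090
z_β = -1.907

Power = Φ(z_β) = Φ(-1.907) ≈ 0.028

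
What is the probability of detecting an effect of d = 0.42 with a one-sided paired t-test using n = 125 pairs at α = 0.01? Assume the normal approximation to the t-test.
Power ≈ 0.99

Power calculation (paired t-test, normal approximation):
z_β = d · √n - z_α
z_β = 0.42 · √125 - 2.326
z_β = 0.42 · 11.180 - 2.326
z_β = 2.369

Power = Φ(z_β) = Φ(2.369) ≈ 0.991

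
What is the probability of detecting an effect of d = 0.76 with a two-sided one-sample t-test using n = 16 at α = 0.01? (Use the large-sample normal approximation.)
Power ≈ 0.68

Power calculation (one-sample t-test, normal approximation):
z_β = d · √n - z_{α/2}
z_β = 0.76 · √16 - 2.576
z_β = 0.76 · 4.000 - 2.576
z_β = 0.464

Power = Φ(z_β) = Φ(0.464) ≈ 0.679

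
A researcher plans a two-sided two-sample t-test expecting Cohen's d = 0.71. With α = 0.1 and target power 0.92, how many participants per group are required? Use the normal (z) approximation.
n = 37 per group

Sample size formula (two-sample t-test, normal approximation):
n = 2 · ((z_{α/2} + z_β) / d)²

z_{α/2} = 1.645 (for α = 0.1, two-sided)
z_β = 1.405 (for power = 0.92)
d = 0.71

n = 2 · ((1.645 + 1.405) / 0.71)²
n = 2 · (4.296)²
n ≈ 36.91
Round up to the next whole number: n = 37 per group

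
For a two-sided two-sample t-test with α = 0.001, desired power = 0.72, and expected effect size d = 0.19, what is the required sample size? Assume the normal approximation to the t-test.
n = 832 per group

Sample size formula (two-sample t-test, normal approximation):
n = 2 · ((z_{α/2} + z_β) / d)²

z_{α/2} = 3.291 (for α = 0.001, two-sided)
z_β = 0.583 (for power = 0.72)
d = 0.19

n = 2 · ((3.291 + 0.583) / 0.19)²
n = 2 · (20.389)²
n ≈ 831.42
Round up to the next whole number: n = 832 per group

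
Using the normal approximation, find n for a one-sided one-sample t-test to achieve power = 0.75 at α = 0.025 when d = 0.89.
n = 9

Sample size formula (one-sample t-test, normal approximation):
n = ((z_α + z_β) / d)²

z_α = 1.960 (for α = 0.025, one-sided)
z_β = 0.674 (for power = 0.75)
d = 0.89

n = ((1.960 + 0.674) / 0.89)²
n = (2.960)²
n ≈ 8.76
Round up to the next whole number: n = 9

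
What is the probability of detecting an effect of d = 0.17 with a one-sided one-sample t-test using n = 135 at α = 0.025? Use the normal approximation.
Power ≈ 0.51

Power calculation (one-sample t-test, normal approximation):
z_β = d · √n - z_α
z_β = 0.17 · √135 - 1.960
z_β = 0.17 · 11.619 - 1.960
z_β = 0.015

Power = Φ(z_β) = Φ(0.015) ≈ 0.506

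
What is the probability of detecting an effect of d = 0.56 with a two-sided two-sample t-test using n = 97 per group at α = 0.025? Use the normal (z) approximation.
Power ≈ 0.95

Power calculation (two-sample t-test, normal approximation):
z_β = d · √(n/2) - z_{α/2}
z_β = 0.56 · √(97/2) - 2.241
z_β = 0.56 · 6.964 - 2.241
z_β = 1.659

Power = Φ(z_β) = Φ(1.659) ≈ 0.951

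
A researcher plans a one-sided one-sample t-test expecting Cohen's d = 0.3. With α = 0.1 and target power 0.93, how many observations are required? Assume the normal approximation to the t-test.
n = 85

Sample size formula (one-sample t-test, normal approximation):
n = ((z_α + z_β) / d)²

z_α = 1.282 (for α = 0.1, one-sided)
z_β = 1.476 (for power = 0.93)
d = 0.3

n = ((1.282 + 1.476) / 0.3)²
n = (9.193)²
n ≈ 84.51
Round up to the next whole number: n = 85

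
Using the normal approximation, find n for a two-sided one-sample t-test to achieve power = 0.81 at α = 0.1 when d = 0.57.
n = 20

Sample size formula (one-sample t-test, normal approximation):
n = ((z_{α/2} + z_β) / d)²

z_{α/2} = 1.645 (for α = 0.1, two-sided)
z_β = 0.878 (for power = 0.81)
d = 0.57

n = ((1.645 + 0.878) / 0.57)²
n = (4.426)²
n ≈ 19.59
Round up to the next whole number: n = 20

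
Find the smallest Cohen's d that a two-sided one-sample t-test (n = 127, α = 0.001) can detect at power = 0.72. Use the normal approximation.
d ≈ 0.34

Minimum detectable effect (one-sample t-test, normal approximation):
d = (z_{α/2} + z_β) / √n
d = (3.291 + 0.583) / √127
d = 3.873 / 11.269
d ≈ 0.34

By Cohen's convention (0.2 small / 0.5 medium / 0.8 large): small effect.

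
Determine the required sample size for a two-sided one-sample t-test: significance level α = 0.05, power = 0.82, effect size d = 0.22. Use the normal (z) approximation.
n = 171

Sample size formula (one-sample t-test, normal approximation):
n = ((z_{α/2} + z_β) / d)²

z_{α/2} = 1.960 (for α = 0.05, two-sided)
z_β = 0.915 (for power = 0.82)
d = 0.22

n = ((1.960 + 0.915) / 0.22)²
n = (13.068)²
n ≈ 170.77
Round up to the next whole number: n = 171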